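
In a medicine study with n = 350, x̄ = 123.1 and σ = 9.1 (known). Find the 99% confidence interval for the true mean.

CI = x̄ ± z*(σ/√n) = 123.1 ± 2.576(9.1/√350) = 123.1 ± 1.25 = (121.85, 124.35)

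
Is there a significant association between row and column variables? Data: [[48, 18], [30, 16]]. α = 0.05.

χ² = 0.723. df = 1, critical = 3.841. Fail to reject H₀. No evidence of dependence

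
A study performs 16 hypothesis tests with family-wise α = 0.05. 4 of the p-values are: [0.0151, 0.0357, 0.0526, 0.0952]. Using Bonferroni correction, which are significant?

Bonferroni α = 0.05/16 = 0.00313. None of the given p-values are significant.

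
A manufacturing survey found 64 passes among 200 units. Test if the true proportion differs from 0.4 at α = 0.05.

p̂ = 0.32, p₀ = 0.4. z = (p̂ - p₀)/√(p₀(1-p₀)/n) = -2.309. Critical: ±1.96. Reject H₀.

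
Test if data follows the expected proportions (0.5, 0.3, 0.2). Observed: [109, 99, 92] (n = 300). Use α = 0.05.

Expected: [150.0, 90.0, 60.0]. χ² = 29.173. df = 2, critical = 5.991. Reject H₀.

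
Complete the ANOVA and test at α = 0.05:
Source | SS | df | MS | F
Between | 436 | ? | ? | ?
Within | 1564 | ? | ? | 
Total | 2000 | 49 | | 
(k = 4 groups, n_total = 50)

df_between = 3, df_within = 46. MS_between = 145.33, MS_within = 34.0. F = 4.275, F_crit ≈ 2.807. Reject H₀.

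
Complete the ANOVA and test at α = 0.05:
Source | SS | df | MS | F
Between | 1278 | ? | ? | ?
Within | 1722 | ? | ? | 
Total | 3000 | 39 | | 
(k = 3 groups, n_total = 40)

df_between = 2, df_within = 37. MS_between = 639.0, MS_within = 46.54. F = 13.73, F_crit ≈ 3.252. Reject H₀.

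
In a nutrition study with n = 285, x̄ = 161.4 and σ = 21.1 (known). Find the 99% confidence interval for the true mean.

CI = x̄ ± z*(σ/√n) = 161.4 ± 2.576(21.1/√285) = 161.4 ± 3.22 = (158.18, 164.62)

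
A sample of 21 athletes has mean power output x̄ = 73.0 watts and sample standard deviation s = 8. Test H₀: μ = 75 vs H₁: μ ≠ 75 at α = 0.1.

t = (x̄ - μ₀)/(s/√n) = (73.0 - 75)/(8/√21) = -1.146. df = 20, critical t = ±1.725. Fail to reject H₀.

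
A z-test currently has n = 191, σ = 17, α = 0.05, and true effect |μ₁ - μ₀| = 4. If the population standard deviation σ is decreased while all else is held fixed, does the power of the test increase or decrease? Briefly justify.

Power increases: a smaller σ shrinks the standard error σ/√n, moving the sampling distribution under H₁ further from the critical value.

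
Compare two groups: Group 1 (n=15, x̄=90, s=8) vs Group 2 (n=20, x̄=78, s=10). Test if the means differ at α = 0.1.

Pooled sp = 9.2. t = 3.817, df = 33. Critical t = ±1.692. Reject H₀.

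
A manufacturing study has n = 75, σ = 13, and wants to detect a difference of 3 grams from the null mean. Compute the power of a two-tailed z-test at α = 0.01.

SE = σ/√n = 13/√75 = 1.501. Non-centrality λ = d/SE = 3/1.501 = 1.999. Power ≈ Φ(λ - z_{α/2}) = Φ(1.999 - 2.576) = Φ(-0.577) = 0.282.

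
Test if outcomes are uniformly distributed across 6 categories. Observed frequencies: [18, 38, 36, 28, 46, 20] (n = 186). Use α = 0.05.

Expected = 31 each. χ² = Σ(O-E)²/E = 19.29. df = 5, critical value = 11.07. Reject H₀.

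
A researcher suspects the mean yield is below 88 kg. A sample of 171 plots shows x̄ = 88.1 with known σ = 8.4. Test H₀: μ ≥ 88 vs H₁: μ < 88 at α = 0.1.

z = 0.156. Critical value: -1.28. Fail to reject H₀.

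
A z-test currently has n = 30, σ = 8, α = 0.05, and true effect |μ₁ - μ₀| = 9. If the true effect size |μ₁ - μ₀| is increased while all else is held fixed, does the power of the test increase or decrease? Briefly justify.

Power increases: a larger true effect increases the non-centrality λ = |μ₁ - μ₀|/(σ/√n).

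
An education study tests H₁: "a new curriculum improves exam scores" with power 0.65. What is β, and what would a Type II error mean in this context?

β = 1 - power = 1 - 0.65 = 0.35. A Type II error is failing to reject H₀ when H₀ is false (false negative) — here, failing to conclude that a new curriculum improves exam scores when in fact it is true. Consequence: keeping the old curriculum when the new one would have helped students.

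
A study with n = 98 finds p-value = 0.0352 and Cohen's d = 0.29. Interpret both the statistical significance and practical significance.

Statistically significant (p = 0.0352 < 0.05). Cohen's d = 0.29 indicates a small effect size. Both statistical and practical significance should be considered.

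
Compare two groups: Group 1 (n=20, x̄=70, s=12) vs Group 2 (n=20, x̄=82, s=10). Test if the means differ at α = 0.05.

Pooled sp = 11.05. t = -3.436, df = 38. Critical t = ±2.024. Reject H₀.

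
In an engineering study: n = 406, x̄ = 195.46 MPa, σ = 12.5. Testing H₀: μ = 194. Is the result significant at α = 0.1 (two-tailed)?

z = (195.46 - 194)/(12.5/√406) = 2.353. Since |z| > 1.645, significant at α = 0.1.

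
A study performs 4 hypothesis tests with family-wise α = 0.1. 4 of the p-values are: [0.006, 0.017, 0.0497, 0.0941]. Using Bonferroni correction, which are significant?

Bonferroni α = 0.1/4 = 0.025. Significant p-values: [0.006, 0.017]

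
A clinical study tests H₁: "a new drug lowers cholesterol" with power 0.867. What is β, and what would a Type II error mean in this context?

β = 1 - power = 1 - 0.867 = 0.133. A Type II error is failing to reject H₀ when H₀ is false (false negative) — here, failing to conclude that a new drug lowers cholesterol when in fact it is true. Consequence: shelving an effective drug — patients miss out on a treatment that would have helped.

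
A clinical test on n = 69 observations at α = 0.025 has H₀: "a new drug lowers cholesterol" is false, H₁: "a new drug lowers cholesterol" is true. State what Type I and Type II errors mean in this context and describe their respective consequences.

Type I (false positive): concluding that a new drug lowers cholesterol when it is not — approving an ineffective drug — patients take a useless medication and may skip effective alternatives. Type II (false negative): failing to conclude that a new drug lowers cholesterol when it is — shelving an effective drug — patients miss out on a treatment that would have helped. Which is costlier depends on domain priorities and is a judgement call rather than a statistical fact.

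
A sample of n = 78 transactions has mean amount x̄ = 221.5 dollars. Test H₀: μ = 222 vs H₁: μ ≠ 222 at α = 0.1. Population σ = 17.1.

z = (x̄ - μ₀)/(σ/√n) = (221.5 - 222)/(17.1/√78) = -0.258. Critical value: ±1.645. Since |-0.258| ≤ 1.645, Fail to reject H₀.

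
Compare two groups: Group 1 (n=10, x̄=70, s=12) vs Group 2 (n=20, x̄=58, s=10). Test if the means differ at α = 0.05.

Pooled sp = 10.68. t = 2.9, df = 28. Critical t = ±2.048. Reject H₀.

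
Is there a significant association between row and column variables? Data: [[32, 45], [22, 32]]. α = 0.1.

χ² = 0.009. df = 1, critical = 2.706. Fail to reject H₀. No evidence of dependence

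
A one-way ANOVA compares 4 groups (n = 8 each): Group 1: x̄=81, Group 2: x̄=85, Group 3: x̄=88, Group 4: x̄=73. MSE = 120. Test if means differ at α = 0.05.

Grand mean = 81.75. SS_between = 1014.0, MS_between = 338.0. F = 2.817, F_crit ≈ 2.947. Fail to reject H₀.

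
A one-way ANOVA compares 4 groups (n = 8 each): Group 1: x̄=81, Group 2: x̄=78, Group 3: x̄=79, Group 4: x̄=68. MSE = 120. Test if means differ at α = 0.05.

Grand mean = 76.5. SS_between = 808.0, MS_between = 269.33. F = 2.244, F_crit ≈ 2.947. Fail to reject H₀.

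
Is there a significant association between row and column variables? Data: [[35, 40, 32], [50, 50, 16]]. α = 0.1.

χ² = 8.743. df = 2, critical = 4.605. Reject H₀. Variables are dependent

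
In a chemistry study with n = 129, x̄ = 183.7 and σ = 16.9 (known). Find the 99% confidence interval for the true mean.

CI = x̄ ± z*(σ/√n) = 183.7 ± 2.576(16.9/√129) = 183.7 ± 3.83 = (179.87, 187.53)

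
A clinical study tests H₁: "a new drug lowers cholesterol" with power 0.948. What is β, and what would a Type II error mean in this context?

β = 1 - power = 1 - 0.948 = 0.052. A Type II error is failing to reject H₀ when H₀ is false (false negative) — here, failing to conclude that a new drug lowers cholesterol when in fact it is true. Consequence: shelving an effective drug — patients miss out on a treatment that would have helped.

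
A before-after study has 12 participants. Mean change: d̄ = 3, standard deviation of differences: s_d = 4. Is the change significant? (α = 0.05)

t = d̄/(s_d/√n) = 3/(4/√12) = 2.598. df = 11, critical t = ±2.201. Reject H₀.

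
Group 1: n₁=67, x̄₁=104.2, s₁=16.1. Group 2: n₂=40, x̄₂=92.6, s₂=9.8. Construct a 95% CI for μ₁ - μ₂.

Difference = 11.6. SE = √(16.1²/67 + 9.8²/40) = 2.504. CI = (6.69, 16.51)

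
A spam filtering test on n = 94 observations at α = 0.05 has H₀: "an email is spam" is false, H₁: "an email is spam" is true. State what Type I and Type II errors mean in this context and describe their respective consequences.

Type I (false positive): concluding that an email is spam when it is not — a legitimate email is sent to the spam folder and the user misses it. Type II (false negative): failing to conclude that an email is spam when it is — a spam email lands in the inbox. Which is costlier depends on domain priorities and is a judgement call rather than a statistical fact.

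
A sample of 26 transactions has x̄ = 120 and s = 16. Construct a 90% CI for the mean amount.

CI = x̄ ± t*(s/√n) = 120 ± 1.708(16/√26) = (114.64, 125.36)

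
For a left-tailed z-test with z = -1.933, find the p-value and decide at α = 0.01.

p = P(Z < -1.933) = Φ(-1.933) ≈ 0.0266. Since p ≥ 0.01, fail to reject H₀ (not significant) at α = 0.01.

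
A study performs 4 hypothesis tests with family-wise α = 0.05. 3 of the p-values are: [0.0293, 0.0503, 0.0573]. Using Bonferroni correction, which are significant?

Bonferroni α = 0.05/4 = 0.0125. None of the given p-values are significant.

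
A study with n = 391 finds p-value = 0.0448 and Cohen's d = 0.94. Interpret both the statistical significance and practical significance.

Statistically significant (p = 0.0448 < 0.05). Cohen's d = 0.94 indicates a large effect size. Both statistical and practical significance should be considered.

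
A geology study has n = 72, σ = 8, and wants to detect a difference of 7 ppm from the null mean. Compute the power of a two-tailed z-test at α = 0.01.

SE = σ/√n = 8/√72 = 0.943. Non-centrality λ = d/SE = 7/0.943 = 7.425. Power ≈ Φ(λ - z_{α/2}) = Φ(7.425 - 2.576) = Φ(4.849) = 1.0.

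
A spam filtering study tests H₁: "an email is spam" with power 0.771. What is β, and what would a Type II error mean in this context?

β = 1 - power = 1 - 0.771 = 0.229. A Type II error is failing to reject H₀ when H₀ is false (false negative) — here, failing to conclude that an email is spam when in fact it is true. Consequence: a spam email lands in the inbox.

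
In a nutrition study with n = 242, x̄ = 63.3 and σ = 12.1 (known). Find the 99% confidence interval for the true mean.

CI = x̄ ± z*(σ/√n) = 63.3 ± 2.576(12.1/√242) = 63.3 ± 2.0 = (61.3, 65.3)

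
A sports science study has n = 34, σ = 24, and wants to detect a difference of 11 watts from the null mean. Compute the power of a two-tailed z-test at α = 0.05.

SE = σ/√n = 24/√34 = 4.116. Non-centrality λ = d/SE = 11/4.116 = 2.673. Power ≈ Φ(λ - z_{α/2}) = Φ(2.673 - 1.96) = Φ(0.713) = 0.762.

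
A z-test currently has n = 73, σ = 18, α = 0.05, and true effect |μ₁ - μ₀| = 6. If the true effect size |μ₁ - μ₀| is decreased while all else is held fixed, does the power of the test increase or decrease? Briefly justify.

Power decreases: a smaller true effect decreases the non-centrality λ = |μ₁ - μ₀|/(σ/√n).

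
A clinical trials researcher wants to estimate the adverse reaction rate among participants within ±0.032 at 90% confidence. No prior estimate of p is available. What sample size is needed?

Conservative approach: use p = 0.5 (maximizes p(1-p) = 0.25). n = z²(0.25)/E² = 1.645²×0.25/0.032² = 660.7 → n = 661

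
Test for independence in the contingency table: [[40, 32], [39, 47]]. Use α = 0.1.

χ² = 1.633. df = 1, critical = 2.706. Fail to reject H₀. No evidence of dependence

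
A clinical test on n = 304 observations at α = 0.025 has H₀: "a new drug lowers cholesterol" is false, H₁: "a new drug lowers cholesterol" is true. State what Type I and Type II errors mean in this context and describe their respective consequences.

Type I (false positive): concluding that a new drug lowers cholesterol when it is not — approving an ineffective drug — patients take a useless medication and may skip effective alternatives. Type II (false negative): failing to conclude that a new drug lowers cholesterol when it is — shelving an effective drug — patients miss out on a treatment that would have helped. Which is costlier depends on domain priorities and is a judgement call rather than a statistical fact.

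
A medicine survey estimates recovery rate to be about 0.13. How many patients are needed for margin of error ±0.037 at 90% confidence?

n = z²p(1-p)/E² = 1.645²×0.13×0.87/0.037² = 223.6 → n = 224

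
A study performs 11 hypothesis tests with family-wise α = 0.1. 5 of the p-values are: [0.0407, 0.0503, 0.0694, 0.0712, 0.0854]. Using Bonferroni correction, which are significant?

Bonferroni α = 0.1/11 = 0.00909. None of the given p-values are significant.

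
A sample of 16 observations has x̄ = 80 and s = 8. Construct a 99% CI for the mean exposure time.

CI = x̄ ± t*(s/√n) = 80 ± 2.947(8/√16) = (74.11, 85.89)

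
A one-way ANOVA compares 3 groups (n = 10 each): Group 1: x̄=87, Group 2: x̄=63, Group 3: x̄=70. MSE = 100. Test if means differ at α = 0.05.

Grand mean = 73.33. SS_between = 3046.67, MS_between = 1523.33. F = 15.233, F_crit ≈ 3.354. Reject H₀.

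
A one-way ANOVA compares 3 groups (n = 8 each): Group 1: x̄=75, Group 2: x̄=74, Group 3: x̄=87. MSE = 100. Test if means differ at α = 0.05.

Grand mean = 78.67. SS_between = 837.33, MS_between = 418.67. F = 4.187, F_crit ≈ 3.467. Reject H₀.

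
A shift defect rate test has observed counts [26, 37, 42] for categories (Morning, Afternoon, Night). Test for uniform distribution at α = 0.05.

Expected = 35 each. χ² = Σ(O-E)²/E = 3.829. df = 2, critical value = 5.991. Fail to reject H₀.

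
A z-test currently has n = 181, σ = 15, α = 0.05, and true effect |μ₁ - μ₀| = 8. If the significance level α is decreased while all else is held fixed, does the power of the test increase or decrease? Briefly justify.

Power decreases: a smaller α raises the critical value, so less of the H₁ sampling distribution falls in the rejection region.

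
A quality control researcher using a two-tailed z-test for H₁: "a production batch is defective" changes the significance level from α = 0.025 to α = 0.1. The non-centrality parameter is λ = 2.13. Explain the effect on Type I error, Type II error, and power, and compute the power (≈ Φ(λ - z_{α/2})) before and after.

Increasing α from 0.025 to 0.1:
• Type I error rate increases (α is the Type I rate by definition).
• Critical value moves from z_{α/2} = 2.241 to 1.645, so power = Φ(λ - z_{α/2}) goes from Φ(2.13 - 2.241) = 0.456 to Φ(2.13 - 1.645) = 0.686.
• Type II error rate β = 1 - power therefore decreases (0.544 → 0.314).
Appropriate when false negatives are costly — here, shipping a defective batch — faulty products reach customers.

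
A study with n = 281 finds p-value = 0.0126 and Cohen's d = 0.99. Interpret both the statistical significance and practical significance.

Statistically significant (p = 0.0126 < 0.05). Cohen's d = 0.99 indicates a large effect size. Both statistical and practical significance should be considered.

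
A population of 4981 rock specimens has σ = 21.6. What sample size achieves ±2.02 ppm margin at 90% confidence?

Without FPC: n₀ = (1.645×21.6/2.02)² = 309.412. With FPC: n = n₀N/(n₀+N-1) = 291.4 → n = 292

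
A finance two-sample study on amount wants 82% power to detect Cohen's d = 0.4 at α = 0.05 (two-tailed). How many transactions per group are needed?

z_{α/2} = 1.96, z_β = Φ⁻¹(0.82) = 0.915. For small effect (d = 0.4): n per group = 2(z_{α/2} + z_β)²/d² = 2(1.96 + 0.915)²/0.4² = 103.3 → 104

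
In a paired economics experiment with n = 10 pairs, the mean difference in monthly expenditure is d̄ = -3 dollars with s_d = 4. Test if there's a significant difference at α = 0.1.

t = d̄/(s_d/√n) = -3/(4/√10) = -2.372. df = 9, critical t = ±1.833. Reject H₀.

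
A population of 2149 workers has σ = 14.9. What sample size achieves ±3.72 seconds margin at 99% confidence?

Without FPC: n₀ = (2.576×14.9/3.72)² = 106.458. With FPC: n = n₀N/(n₀+N-1) = 101.5 → n = 102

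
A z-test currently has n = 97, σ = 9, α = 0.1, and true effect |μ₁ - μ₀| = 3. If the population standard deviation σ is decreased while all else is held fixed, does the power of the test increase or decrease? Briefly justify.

Power increases: a smaller σ shrinks the standard error σ/√n, moving the sampling distribution under H₁ further from the critical value.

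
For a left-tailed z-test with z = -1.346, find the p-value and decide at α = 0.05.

p = P(Z < -1.346) = Φ(-1.346) ≈ 0.0892. Since p ≥ 0.05, fail to reject H₀ (not significant) at α = 0.05.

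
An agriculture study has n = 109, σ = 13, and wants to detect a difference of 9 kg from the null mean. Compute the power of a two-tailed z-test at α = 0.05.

SE = σ/√n = 13/√109 = 1.245. Non-centrality λ = d/SE = 9/1.245 = 7.228. Power ≈ Φ(λ - z_{α/2}) = Φ(7.228 - 1.96) = Φ(5.268) = 1.0.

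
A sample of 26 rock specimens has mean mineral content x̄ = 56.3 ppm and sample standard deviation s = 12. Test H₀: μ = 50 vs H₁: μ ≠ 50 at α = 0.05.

t = (x̄ - μ₀)/(s/√n) = (56.3 - 50)/(12/√26) = 2.677. df = 25, critical t = ±2.06. Reject H₀.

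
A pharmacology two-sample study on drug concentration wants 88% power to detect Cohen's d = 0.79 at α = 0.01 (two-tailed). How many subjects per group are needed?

z_{α/2} = 2.576, z_β = Φ⁻¹(0.88) = 1.175. For medium effect (d = 0.79): n per group = 2(z_{α/2} + z_β)²/d² = 2(2.576 + 1.175)²/0.79² = 45.1 → 46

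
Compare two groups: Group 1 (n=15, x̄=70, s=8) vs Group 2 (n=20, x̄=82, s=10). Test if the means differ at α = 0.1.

Pooled sp = 9.2. t = -3.817, df = 33. Critical t = ±1.692. Reject H₀.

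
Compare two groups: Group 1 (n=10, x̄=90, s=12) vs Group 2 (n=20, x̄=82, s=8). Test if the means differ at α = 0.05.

Pooled sp = 9.47. t = 2.181, df = 28. Critical t = ±2.048. Reject H₀.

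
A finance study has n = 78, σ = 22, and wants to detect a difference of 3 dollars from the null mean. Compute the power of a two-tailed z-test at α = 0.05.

SE = σ/√n = 22/√78 = 2.491. Non-centrality λ = d/SE = 3/2.491 = 1.204. Power ≈ Φ(λ - z_{α/2}) = Φ(1.204 - 1.96) = Φ(-0.756) = 0.225.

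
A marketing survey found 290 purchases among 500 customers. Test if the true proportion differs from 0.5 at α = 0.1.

p̂ = 0.58, p₀ = 0.5. z = (p̂ - p₀)/√(p₀(1-p₀)/n) = 3.578. Critical: ±1.645. Reject H₀.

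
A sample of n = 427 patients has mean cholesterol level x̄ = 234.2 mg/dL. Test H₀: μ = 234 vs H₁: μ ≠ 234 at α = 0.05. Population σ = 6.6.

z = (x̄ - μ₀)/(σ/√n) = (234.2 - 234)/(6.6/√427) = 0.626. Critical value: ±1.96. Since |0.626| ≤ 1.96, Fail to reject H₀.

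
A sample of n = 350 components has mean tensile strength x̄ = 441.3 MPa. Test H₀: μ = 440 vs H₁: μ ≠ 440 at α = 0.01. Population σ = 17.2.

z = (x̄ - μ₀)/(σ/√n) = (441.3 - 440)/(17.2/√350) = 1.414. Critical value: ±2.576. Since |1.414| ≤ 2.576, Fail to reject H₀.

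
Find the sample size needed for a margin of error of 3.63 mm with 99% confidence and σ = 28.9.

n = (z*σ/E)² = (2.576×28.9/3.63)² = 420.6 → n = 421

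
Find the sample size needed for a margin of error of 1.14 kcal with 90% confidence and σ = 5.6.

n = (z*σ/E)² = (1.645×5.6/1.14)² = 65.3 → n = 66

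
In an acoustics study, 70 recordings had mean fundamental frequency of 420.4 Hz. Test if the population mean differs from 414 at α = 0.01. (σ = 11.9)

z = (x̄ - μ₀)/(σ/√n) = (420.4 - 414)/(11.9/√70) = 4.5. Critical value: ±2.576. Since |4.5| > 2.576, Reject H₀.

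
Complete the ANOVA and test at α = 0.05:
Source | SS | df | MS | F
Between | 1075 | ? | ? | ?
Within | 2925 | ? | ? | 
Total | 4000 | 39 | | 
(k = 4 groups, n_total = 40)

df_between = 3, df_within = 36. MS_between = 358.33, MS_within = 81.25. F = 4.41, F_crit ≈ 2.866. Reject H₀.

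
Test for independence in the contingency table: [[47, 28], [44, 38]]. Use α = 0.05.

χ² = 1.305. df = 1, critical = 3.841. Fail to reject H₀. No evidence of dependence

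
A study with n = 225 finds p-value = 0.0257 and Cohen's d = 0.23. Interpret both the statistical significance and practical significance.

Statistically significant (p = 0.0257 < 0.05). Cohen's d = 0.23 indicates a small effect size. Both statistical and practical significance should be considered.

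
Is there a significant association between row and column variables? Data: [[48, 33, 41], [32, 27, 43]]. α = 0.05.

χ² = 2.078. df = 2, critical = 5.991. Fail to reject H₀. No evidence of dependence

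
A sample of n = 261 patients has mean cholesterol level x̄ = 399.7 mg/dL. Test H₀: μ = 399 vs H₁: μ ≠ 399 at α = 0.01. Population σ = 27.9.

z = (x̄ - μ₀)/(σ/√n) = (399.7 - 399)/(27.9/√261) = 0.405. Critical value: ±2.576. Since |0.405| ≤ 2.576, Fail to reject H₀.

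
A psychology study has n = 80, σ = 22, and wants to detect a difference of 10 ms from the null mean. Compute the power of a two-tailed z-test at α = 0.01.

SE = σ/√n = 22/√80 = 2.46. Non-centrality λ = d/SE = 10/2.46 = 4.066. Power ≈ Φ(λ - z_{α/2}) = Φ(4.066 - 2.576) = Φ(1.49) = 0.932.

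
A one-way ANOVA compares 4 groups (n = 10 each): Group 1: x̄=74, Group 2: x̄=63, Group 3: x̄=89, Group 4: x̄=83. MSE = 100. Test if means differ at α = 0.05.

Grand mean = 77.25. SS_between = 3847.5, MS_between = 1282.5. F = 12.825, F_crit ≈ 2.866. Reject H₀.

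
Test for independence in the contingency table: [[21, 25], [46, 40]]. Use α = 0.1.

χ² = 0.736. df = 1, critical = 2.706. Fail to reject H₀. No evidence of dependence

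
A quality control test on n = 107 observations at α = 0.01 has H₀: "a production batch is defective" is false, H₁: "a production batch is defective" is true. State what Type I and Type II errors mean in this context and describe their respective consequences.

Type I (false positive): concluding that a production batch is defective when it is not — scrapping a good batch — wasted material and cost for no reason. Type II (false negative): failing to conclude that a production batch is defective when it is — shipping a defective batch — faulty products reach customers. Which is costlier depends on domain priorities and is a judgement call rather than a statistical fact.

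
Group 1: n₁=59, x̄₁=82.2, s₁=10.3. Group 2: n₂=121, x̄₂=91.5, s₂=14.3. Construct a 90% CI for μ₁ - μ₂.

Difference = -9.3. SE = √(10.3²/59 + 14.3²/121) = 1.868. CI = (-12.37, -6.23)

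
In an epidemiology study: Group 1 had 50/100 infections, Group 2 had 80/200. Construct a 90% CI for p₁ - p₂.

p̂₁ = 0.5, p̂₂ = 0.4. Difference = 0.1. CI = (-0.0, 0.2)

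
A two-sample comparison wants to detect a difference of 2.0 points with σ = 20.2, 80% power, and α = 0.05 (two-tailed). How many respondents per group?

n per group = 2(z_α/2 + z_β)²σ²/d² = 2×(1.96 + 0.84)²×20.2²/2.0² = 1599.5 → n = 1600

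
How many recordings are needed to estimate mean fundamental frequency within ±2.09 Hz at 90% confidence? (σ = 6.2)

n = (z*σ/E)² = (1.645×6.2/2.09)² = 23.8 → n = 24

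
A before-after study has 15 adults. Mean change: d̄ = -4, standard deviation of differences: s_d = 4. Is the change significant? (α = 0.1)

t = d̄/(s_d/√n) = -4/(4/√15) = -3.873. df = 14, critical t = ±1.761. Reject H₀.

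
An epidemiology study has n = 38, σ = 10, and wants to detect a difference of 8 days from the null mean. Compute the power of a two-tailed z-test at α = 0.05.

SE = σ/√n = 10/√38 = 1.622. Non-centrality λ = d/SE = 8/1.622 = 4.932. Power ≈ Φ(λ - z_{α/2}) = Φ(4.932 - 1.96) = Φ(2.972) = 0.999.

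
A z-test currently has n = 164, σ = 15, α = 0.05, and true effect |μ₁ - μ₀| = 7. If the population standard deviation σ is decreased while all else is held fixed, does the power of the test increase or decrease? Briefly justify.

Power increases: a smaller σ shrinks the standard error σ/√n, moving the sampling distribution under H₁ further from the critical value.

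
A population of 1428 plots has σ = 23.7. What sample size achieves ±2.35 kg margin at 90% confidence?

Without FPC: n₀ = (1.645×23.7/2.35)² = 275.228. With FPC: n = n₀N/(n₀+N-1) = 230.9 → n = 231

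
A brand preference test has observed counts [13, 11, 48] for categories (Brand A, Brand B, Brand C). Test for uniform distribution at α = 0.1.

Expected = 24 each. χ² = Σ(O-E)²/E = 36.083. df = 2, critical value = 4.605. Reject H₀.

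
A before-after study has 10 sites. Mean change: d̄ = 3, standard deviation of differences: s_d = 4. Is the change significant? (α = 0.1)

t = d̄/(s_d/√n) = 3/(4/√10) = 2.372. df = 9, critical t = ±1.833. Reject H₀.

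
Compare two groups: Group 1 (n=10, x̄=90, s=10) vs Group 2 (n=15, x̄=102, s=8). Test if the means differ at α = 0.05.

Pooled sp = 8.84. t = -3.326, df = 23. Critical t = ±2.069. Reject H₀.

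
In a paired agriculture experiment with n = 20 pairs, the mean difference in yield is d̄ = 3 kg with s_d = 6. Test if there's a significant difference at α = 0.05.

t = d̄/(s_d/√n) = 3/(6/√20) = 2.236. df = 19, critical t = ±2.093. Reject H₀.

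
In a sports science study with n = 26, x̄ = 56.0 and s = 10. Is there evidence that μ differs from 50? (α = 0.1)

t = (x̄ - μ₀)/(s/√n) = (56.0 - 50)/(10/√26) = 3.059. df = 25, critical t = ±1.708. Reject H₀.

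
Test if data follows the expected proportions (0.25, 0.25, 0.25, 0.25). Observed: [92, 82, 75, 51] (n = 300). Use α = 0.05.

Expected: [75.0, 75.0, 75.0, 75.0]. χ² = 12.187. df = 3, critical = 7.815. Reject H₀.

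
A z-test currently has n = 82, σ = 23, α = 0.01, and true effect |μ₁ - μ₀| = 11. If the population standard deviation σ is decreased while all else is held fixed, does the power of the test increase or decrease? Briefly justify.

Power increases: a smaller σ shrinks the standard error σ/√n, moving the sampling distribution under H₁ further from the critical value.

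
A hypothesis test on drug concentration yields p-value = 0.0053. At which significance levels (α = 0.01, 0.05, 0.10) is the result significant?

p = 0.0053. Significant at: α = 0.01, 0.05, 0.1.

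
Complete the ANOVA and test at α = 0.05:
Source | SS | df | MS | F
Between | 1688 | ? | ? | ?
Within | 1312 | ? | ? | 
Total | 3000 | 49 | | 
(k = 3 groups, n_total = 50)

df_between = 2, df_within = 47. MS_between = 844.0, MS_within = 27.91. F = 30.235, F_crit ≈ 3.195. Reject H₀.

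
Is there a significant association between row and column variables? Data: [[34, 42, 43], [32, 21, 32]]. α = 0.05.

χ² = 3.093. df = 2, critical = 5.991. Fail to reject H₀. No evidence of dependence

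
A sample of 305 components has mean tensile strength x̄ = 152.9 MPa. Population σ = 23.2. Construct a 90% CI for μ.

CI = x̄ ± z*(σ/√n) = 152.9 ± 1.645(23.2/√305) = 152.9 ± 2.19 = (150.71, 155.09)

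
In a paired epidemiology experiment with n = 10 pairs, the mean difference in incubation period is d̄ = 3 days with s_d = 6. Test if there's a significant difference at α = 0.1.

t = d̄/(s_d/√n) = 3/(6/√10) = 1.581. df = 9, critical t = ±1.833. Fail to reject H₀.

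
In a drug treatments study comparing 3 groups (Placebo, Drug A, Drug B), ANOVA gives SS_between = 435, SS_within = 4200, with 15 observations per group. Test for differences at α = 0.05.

df_between = 2, df_within = 42. F = MS_between/MS_within = 217.5/100.0 = 2.175. F_crit ≈ 3.22. Fail to reject H₀.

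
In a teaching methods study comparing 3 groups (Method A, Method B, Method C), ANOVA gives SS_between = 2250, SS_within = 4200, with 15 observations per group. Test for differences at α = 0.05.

df_between = 2, df_within = 42. F = MS_between/MS_within = 1125.0/100.0 = 11.25. F_crit ≈ 3.22. Reject H₀. At least one mean differs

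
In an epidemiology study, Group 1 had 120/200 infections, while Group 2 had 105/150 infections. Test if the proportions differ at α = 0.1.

p̂₁ = 0.6, p̂₂ = 0.7, pooled p̂ = 0.643. z = -1.932. Critical: ±1.645. Reject H₀.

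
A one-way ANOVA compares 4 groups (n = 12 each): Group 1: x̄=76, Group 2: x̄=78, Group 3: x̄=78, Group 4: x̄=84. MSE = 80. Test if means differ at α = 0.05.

Grand mean = 79.0. SS_between = 432.0, MS_between = 144.0. F = 1.8, F_crit ≈ 2.816. Fail to reject H₀.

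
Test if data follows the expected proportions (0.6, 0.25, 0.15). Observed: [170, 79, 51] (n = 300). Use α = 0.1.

Expected: [180.0, 75.0, 45.0]. χ² = 1.569. df = 2, critical = 4.605. Fail to reject H₀.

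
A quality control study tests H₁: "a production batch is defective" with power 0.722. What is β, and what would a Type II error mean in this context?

β = 1 - power = 1 - 0.722 = 0.278. A Type II error is failing to reject H₀ when H₀ is false (false negative) — here, failing to conclude that a production batch is defective when in fact it is true. Consequence: shipping a defective batch — faulty products reach customers.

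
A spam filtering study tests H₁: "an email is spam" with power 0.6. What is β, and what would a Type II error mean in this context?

β = 1 - power = 1 - 0.6 = 0.4. A Type II error is failing to reject H₀ when H₀ is false (false negative) — here, failing to conclude that an email is spam when in fact it is true. Consequence: a spam email lands in the inbox.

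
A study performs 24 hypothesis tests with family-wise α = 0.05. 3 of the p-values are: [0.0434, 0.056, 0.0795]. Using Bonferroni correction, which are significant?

Bonferroni α = 0.05/24 = 0.00208. None of the given p-values are significant.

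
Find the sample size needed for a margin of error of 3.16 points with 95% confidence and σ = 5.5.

n = (z*σ/E)² = (1.96×5.5/3.16)² = 11.6 → n = 12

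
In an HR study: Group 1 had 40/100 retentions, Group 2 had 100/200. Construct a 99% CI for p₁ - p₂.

p̂₁ = 0.4, p̂₂ = 0.5. Difference = -0.1. CI = (-0.256, 0.056)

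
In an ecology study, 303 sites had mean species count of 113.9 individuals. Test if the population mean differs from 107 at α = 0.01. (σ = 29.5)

z = (x̄ - μ₀)/(σ/√n) = (113.9 - 107)/(29.5/√303) = 4.071. Critical value: ±2.576. Since |4.071| > 2.576, Reject H₀.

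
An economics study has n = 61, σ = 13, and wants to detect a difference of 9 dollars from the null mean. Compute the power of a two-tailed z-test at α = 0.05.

SE = σ/√n = 13/√61 = 1.664. Non-centrality λ = d/SE = 9/1.664 = 5.407. Power ≈ Φ(λ - z_{α/2}) = Φ(5.407 - 1.96) = Φ(3.447) = 1.0.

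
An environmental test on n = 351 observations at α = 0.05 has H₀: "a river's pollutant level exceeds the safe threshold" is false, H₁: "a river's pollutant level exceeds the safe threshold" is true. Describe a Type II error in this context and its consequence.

Type II error: failing to reject H₀ when it is false — concluding that a river's pollutant level exceeds the safe threshold is not supported when in fact it is. Consequence: allowing unsafe pollution to continue.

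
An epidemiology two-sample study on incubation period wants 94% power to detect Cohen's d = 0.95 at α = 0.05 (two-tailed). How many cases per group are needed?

z_{α/2} = 1.96, z_β = Φ⁻¹(0.94) = 1.555. For large effect (d = 0.95): n per group = 2(z_{α/2} + z_β)²/d² = 2(1.96 + 1.555)²/0.95² = 27.4 → 28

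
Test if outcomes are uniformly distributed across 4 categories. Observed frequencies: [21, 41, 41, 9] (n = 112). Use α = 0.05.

Expected = 28 each. χ² = Σ(O-E)²/E = 26.714. df = 3, critical value = 7.815. Reject H₀.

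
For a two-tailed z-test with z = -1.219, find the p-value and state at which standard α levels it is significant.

p = 2·P(Z > |-1.219|) = 2·(1 - Φ(1.219)) ≈ 0.2228. Not significant at any standard level.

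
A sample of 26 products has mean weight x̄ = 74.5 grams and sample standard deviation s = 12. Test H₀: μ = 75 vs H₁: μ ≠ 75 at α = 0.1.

t = (x̄ - μ₀)/(s/√n) = (74.5 - 75)/(12/√26) = -0.212. df = 25, critical t = ±1.708. Fail to reject H₀.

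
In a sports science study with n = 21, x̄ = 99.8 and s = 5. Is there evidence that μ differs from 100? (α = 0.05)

t = (x̄ - μ₀)/(s/√n) = (99.8 - 100)/(5/√21) = -0.183. df = 20, critical t = ±2.086. Fail to reject H₀.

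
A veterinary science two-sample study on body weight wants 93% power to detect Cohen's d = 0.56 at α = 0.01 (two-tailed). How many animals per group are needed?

z_{α/2} = 2.576, z_β = Φ⁻¹(0.93) = 1.476. For medium effect (d = 0.56): n per group = 2(z_{α/2} + z_β)²/d² = 2(2.576 + 1.476)²/0.56² = 104.7 → 105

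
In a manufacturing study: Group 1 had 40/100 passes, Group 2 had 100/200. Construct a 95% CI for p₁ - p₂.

p̂₁ = 0.4, p̂₂ = 0.5. Difference = -0.1. CI = (-0.218, 0.018)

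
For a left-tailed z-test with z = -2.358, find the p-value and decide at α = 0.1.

p = P(Z < -2.358) = Φ(-2.358) ≈ 0.0092. Since p < 0.1, reject H₀ (significant) at α = 0.1.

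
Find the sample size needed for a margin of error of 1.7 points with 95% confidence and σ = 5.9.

n = (z*σ/E)² = (1.96×5.9/1.7)² = 46.3 → n = 47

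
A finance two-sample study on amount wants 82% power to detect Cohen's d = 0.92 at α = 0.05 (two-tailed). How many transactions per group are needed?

z_{α/2} = 1.96, z_β = Φ⁻¹(0.82) = 0.915. For large effect (d = 0.92): n per group = 2(z_{α/2} + z_β)²/d² = 2(1.96 + 0.915)²/0.92² = 19.5 → 20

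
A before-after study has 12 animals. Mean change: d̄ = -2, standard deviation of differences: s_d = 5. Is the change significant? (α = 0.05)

t = d̄/(s_d/√n) = -2/(5/√12) = -1.386. df = 11, critical t = ±2.201. Fail to reject H₀.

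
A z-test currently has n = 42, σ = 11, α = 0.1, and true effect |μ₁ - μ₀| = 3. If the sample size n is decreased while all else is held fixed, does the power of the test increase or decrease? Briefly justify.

Power decreases: a smaller n inflates the standard error σ/√n, pulling the sampling distribution under H₁ back toward the critical value.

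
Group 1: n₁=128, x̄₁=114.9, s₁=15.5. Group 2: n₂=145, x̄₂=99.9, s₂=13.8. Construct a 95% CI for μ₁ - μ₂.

Difference = 15.0. SE = √(15.5²/128 + 13.8²/145) = 1.786. CI = (11.5, 18.5)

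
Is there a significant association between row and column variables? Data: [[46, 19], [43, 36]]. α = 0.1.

χ² = 4.033. df = 1, critical = 2.706. Reject H₀. Variables are dependent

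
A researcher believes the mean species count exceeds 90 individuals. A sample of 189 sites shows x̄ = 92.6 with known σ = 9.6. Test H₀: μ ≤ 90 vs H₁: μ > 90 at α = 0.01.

z = 3.723. Critical value: 2.33. Reject H₀.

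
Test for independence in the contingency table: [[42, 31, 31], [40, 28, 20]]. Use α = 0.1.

χ² = 1.249. df = 2, critical = 4.605. Fail to reject H₀. No evidence of dependence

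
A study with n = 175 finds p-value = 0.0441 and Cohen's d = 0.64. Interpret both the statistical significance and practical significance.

Statistically significant (p = 0.0441 < 0.05). Cohen's d = 0.64 indicates a medium effect size. Both statistical and practical significance should be considered.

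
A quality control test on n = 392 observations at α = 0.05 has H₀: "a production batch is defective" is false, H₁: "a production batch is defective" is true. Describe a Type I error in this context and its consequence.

Type I error: rejecting H₀ when it is true — concluding that a production batch is defective when in fact it is not. Consequence: scrapping a good batch — wasted material and cost for no reason.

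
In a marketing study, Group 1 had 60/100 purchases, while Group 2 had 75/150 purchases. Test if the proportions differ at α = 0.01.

p̂₁ = 0.6, p̂₂ = 0.5, pooled p̂ = 0.54. z = 1.554. Critical: ±2.576. Fail to reject H₀.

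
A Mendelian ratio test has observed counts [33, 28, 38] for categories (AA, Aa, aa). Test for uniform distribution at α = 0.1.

Expected = 33 each. χ² = Σ(O-E)²/E = 1.515. df = 2, critical value = 4.605. Fail to reject H₀.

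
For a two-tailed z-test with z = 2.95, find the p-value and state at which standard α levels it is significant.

p = 2·P(Z > |2.95|) = 2·(1 - Φ(2.95)) ≈ 0.0032. Significant at α = 0.1; Significant at α = 0.05; Significant at α = 0.01.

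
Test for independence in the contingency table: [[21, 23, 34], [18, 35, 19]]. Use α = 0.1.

χ² = 6.73. df = 2, critical = 4.605. Reject H₀. Variables are dependent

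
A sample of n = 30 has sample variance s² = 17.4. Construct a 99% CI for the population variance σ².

df = 29. χ²_{0.005} = 52.336, χ²_{0.995} = 13.121. CI for σ² = ((n-1)s²/χ²_{α/2}, (n-1)s²/χ²_{1-α/2}) = (29·17.4/52.336, 29·17.4/13.121) = (9.64, 38.46)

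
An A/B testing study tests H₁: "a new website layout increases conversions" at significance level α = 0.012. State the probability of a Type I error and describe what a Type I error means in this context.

P(Type I error) = α = 0.012. A Type I error is rejecting H₀ when H₀ is actually true (false positive) — here, concluding that a new website layout increases conversions when in fact this is not the case. Consequence: rolling out a layout that doesn't actually help — wasted engineering effort.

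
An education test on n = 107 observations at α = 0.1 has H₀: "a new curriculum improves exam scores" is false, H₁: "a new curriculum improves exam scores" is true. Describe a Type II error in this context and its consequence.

Type II error: failing to reject H₀ when it is false — concluding that a new curriculum improves exam scores is not supported when in fact it is. Consequence: keeping the old curriculum when the new one would have helped students.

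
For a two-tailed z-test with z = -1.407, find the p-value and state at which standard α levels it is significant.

p = 2·P(Z > |-1.407|) = 2·(1 - Φ(1.407)) ≈ 0.1594. Not significant at any standard level.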